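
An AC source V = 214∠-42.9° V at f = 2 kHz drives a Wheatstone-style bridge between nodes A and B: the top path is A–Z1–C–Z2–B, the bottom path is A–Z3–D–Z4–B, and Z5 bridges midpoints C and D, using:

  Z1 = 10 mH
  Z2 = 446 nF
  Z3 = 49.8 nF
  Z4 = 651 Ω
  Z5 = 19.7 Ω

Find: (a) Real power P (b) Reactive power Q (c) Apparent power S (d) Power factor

Step 1 — Angular frequency: ω = 2π·f = 2π·2000 = 1.257e+04 rad/s.
Step 2 — Component impedances:
  Z1: Z = jωL = j·1.257e+04·0.01 = 0 + j125.7 Ω
  Z2: Z = 1/(jωC) = -j/(ω·C) = 0 - j178.4 Ω
  Z3: Z = 1/(jωC) = -j/(ω·C) = 0 - j1598 Ω
  Z4: Z = R = 651 Ω
  Z5: Z = R = 19.7 Ω
Step 3 — Bridge requires nodal analysis (the Z5 bridge couples midpoints C and D, so the two paths cannot be reduced to a simple series/parallel combination). Setting node B to ground and injecting 1 A at node A, the 3-node admittance system at A, C, D solves to V_A = Z_AB = 44.67 - j31.07 Ω = 54.41∠-34.8° Ω.
Step 4 — Source phasor: V = 214∠-42.9° V = 156.8 - j145.7 V.
Step 5 — Current: I = V / Z = 3.894 - j0.5529 A = 3.933∠-8.1° A.
Step 6 — Complex power: S = V·I* = 691 - j480.6 VA.
Step 7 — Real power: P = Re(S) = 691 W.
Step 8 — Reactive power: Q = Im(S) = -480.6 VAR.
Step 9 — Apparent power: |S| = 841.6 VA.
Step 10 — Power factor: PF = P/|S| = 0.821 (leading).

(a) P = 691 W  (b) Q = -480.6 VAR  (c) S = 841.6 VA  (d) PF = 0.821 (leading)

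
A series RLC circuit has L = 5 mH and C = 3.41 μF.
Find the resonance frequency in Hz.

Step 1 — Resonance condition Im(Z)=0 gives ω₀ = 1/√(LC).
Step 2 — ω₀ = 1/√(0.005·3.41e-06) = 7658 rad/s.
Step 3 — f₀ = ω₀/(2π) = 1219 Hz.

f₀ = 1219 Hz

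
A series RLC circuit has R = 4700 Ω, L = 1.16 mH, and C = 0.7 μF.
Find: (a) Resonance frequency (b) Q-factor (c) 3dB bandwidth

Step 1 — Resonance: ω₀ = 1/√(LC) = 1/√(0.00116·7e-07) = 3.509e+04 rad/s.
Step 2 — f₀ = ω₀/(2π) = 5585 Hz.
Step 3 — Series Q: Q = ω₀L/R = 3.509e+04·0.00116/4700 = 0.008661.
Step 4 — Bandwidth: Δω = ω₀/Q = 4.052e+06 rad/s; BW = Δω/(2π) = 6.449e+05 Hz.

(a) f₀ = 5585 Hz  (b) Q = 0.008661  (c) BW = 6.449e+05 Hz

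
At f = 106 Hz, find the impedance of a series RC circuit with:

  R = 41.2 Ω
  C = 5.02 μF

Step 1 — Angular frequency: ω = 2π·f = 2π·106 = 666 rad/s.
Step 2 — Component impedances:
  R: Z = R = 41.2 Ω
  C: Z = 1/(jωC) = -j/(ω·C) = 0 - j299.1 Ω
Step 3 — Series combination: Z_total = R + C = 41.2 - j299.1 Ω = 301.9∠-82.2° Ω.

Z = 41.2 - j299.1 Ω = 301.9∠-82.2° Ω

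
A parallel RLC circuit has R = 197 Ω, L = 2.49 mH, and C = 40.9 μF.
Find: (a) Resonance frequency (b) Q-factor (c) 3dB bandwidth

Step 1 — Resonance: ω₀ = 1/√(LC) = 1/√(0.00249·4.09e-05) = 3134 rad/s.
Step 2 — f₀ = ω₀/(2π) = 498.7 Hz.
Step 3 — Parallel Q: Q = R/(ω₀L) = 197/(3134·0.00249) = 25.25.
Step 4 — Bandwidth: Δω = ω₀/Q = 124.1 rad/s; BW = Δω/(2π) = 19.75 Hz.

(a) f₀ = 498.7 Hz  (b) Q = 25.25  (c) BW = 19.75 Hz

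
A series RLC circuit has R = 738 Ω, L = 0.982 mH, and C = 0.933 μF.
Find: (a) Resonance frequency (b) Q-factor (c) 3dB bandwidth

Step 1 — Resonance condition Im(Z)=0 gives ω₀ = 1/√(LC).
Step 2 — ω₀ = 1/√(0.000982·9.33e-07) = 3.304e+04 rad/s.
Step 3 — f₀ = ω₀/(2π) = 5258 Hz.
Step 4 — Series Q: Q = ω₀L/R = 3.304e+04·0.000982/738 = 0.04396.
Step 5 — 3dB bandwidth: Δω = ω₀/Q = 7.515e+05 rad/s; BW = Δω/(2π) = 1.196e+05 Hz.

(a) f₀ = 5258 Hz  (b) Q = 0.04396  (c) BW = 1.196e+05 Hz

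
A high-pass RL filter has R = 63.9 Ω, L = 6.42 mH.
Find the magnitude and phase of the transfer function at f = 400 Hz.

Step 1 — Angular frequency: ω = 2π·400 = 2513 rad/s.
Step 2 — Transfer function: H(jω) = jωL/(R + jωL).
Step 3 — Numerator jωL = j·16.14; denominator R + jωL = 63.9 + j16.14.
Step 4 — H = 0.05994 + j0.2374.
Step 5 — Magnitude: |H| = 0.2448 (-12.2 dB); phase: φ = 75.8°.

|H| = 0.2448 (-12.2 dB), φ = 75.8°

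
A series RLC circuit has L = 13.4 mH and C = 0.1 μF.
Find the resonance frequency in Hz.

Step 1 — Resonance condition Im(Z)=0 gives ω₀ = 1/√(LC).
Step 2 — ω₀ = 1/√(0.0134·1e-07) = 2.732e+04 rad/s.
Step 3 — f₀ = ω₀/(2π) = 4348 Hz.

f₀ = 4348 Hz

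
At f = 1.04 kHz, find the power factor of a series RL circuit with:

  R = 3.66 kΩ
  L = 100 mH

Step 1 — Angular frequency: ω = 2π·f = 2π·1040 = 6535 rad/s.
Step 2 — Component impedances:
  R: Z = R = 3660 Ω
  L: Z = jωL = j·6535·0.1 = 0 + j653.5 Ω
Step 3 — Series combination: Z_total = R + L = 3660 + j653.5 Ω = 3718∠10.1° Ω.
Step 4 — Power factor: PF = cos(φ) = Re(Z)/|Z| = 3660/3718 = 0.9844.
Step 5 — Type: Im(Z) = 653.5 ⇒ lagging (phase φ = 10.1°).

PF = 0.9844 (lagging, φ = 10.1°)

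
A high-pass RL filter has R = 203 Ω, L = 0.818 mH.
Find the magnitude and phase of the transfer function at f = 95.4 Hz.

Step 1 — Angular frequency: ω = 2π·95.4 = 599.4 rad/s.
Step 2 — Transfer function: H(jω) = jωL/(R + jωL).
Step 3 — Numerator jωL = j·0.4903; denominator R + jωL = 203 + j0.4903.
Step 4 — H = 5.834e-06 + j0.002415.
Step 5 — Magnitude: |H| = 0.002415 (-52.3 dB); phase: φ = 89.9°.

|H| = 0.002415 (-52.3 dB), φ = 89.9°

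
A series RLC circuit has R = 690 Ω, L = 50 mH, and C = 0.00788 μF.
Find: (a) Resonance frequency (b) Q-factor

Step 1 — Resonance condition Im(Z)=0 gives ω₀ = 1/√(LC).
Step 2 — ω₀ = 1/√(0.05·7.88e-09) = 5.038e+04 rad/s.
Step 3 — f₀ = ω₀/(2π) = 8018 Hz.
Step 4 — Series Q: Q = ω₀L/R = 5.038e+04·0.05/690 = 3.651.

(a) f₀ = 8018 Hz  (b) Q = 3.651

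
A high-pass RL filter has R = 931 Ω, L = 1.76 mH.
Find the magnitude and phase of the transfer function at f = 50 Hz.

Step 1 — Angular frequency: ω = 2π·50 = 314.2 rad/s.
Step 2 — Transfer function: H(jω) = jωL/(R + jωL).
Step 3 — Numerator jωL = j·0.5529; denominator R + jωL = 931 + j0.5529.
Step 4 — H = 3.527e-07 + j0.0005939.
Step 5 — Magnitude: |H| = 0.0005939 (-64.5 dB); phase: φ = 90.0°.

|H| = 0.0005939 (-64.5 dB), φ = 90.0°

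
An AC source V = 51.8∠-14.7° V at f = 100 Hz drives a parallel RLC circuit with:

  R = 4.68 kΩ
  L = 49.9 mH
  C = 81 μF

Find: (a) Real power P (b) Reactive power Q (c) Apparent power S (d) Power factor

Step 1 — Angular frequency: ω = 2π·f = 2π·100 = 628.3 rad/s.
Step 2 — Component impedances:
  R: Z = R = 4680 Ω
  L: Z = jωL = j·628.3·0.0499 = 0 + j31.35 Ω
  C: Z = 1/(jωC) = -j/(ω·C) = 0 - j19.65 Ω
Step 3 — Parallel combination: 1/Z_total = 1/R + 1/L + 1/C; Z_total = 0.5919 - j52.63 Ω = 52.63∠-89.4° Ω.
Step 4 — Source phasor: V = 51.8∠-14.7° V = 50.1 - j13.14 V.
Step 5 — Current: I = V / Z = 0.2604 + j0.9491 A = 0.9842∠74.7° A.
Step 6 — Complex power: S = V·I* = 0.5733 - j50.98 VA.
Step 7 — Real power: P = Re(S) = 0.5733 W.
Step 8 — Reactive power: Q = Im(S) = -50.98 VAR.
Step 9 — Apparent power: |S| = 50.98 VA.
Step 10 — Power factor: PF = P/|S| = 0.01125 (leading).

(a) P = 0.5733 W  (b) Q = -50.98 VAR  (c) S = 50.98 VA  (d) PF = 0.01125 (leading)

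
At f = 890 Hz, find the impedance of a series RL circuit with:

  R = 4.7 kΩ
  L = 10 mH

Step 1 — Angular frequency: ω = 2π·f = 2π·890 = 5592 rad/s.
Step 2 — Component impedances:
  R: Z = R = 4700 Ω
  L: Z = jωL = j·5592·0.01 = 0 + j55.92 Ω
Step 3 — Series combination: Z_total = R + L = 4700 + j55.92 Ω = 4700∠0.7° Ω.

Z = 4700 + j55.92 Ω = 4700∠0.7° Ω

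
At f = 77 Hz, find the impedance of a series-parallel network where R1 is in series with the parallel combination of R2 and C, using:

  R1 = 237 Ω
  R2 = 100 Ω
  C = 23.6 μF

Step 1 — Angular frequency: ω = 2π·f = 2π·77 = 483.8 rad/s.
Step 2 — Component impedances:
  R1: Z = R = 237 Ω
  R2: Z = R = 100 Ω
  C: Z = 1/(jωC) = -j/(ω·C) = 0 - j87.58 Ω
Step 3 — Parallel branch: R2 || C = 1/(1/R2 + 1/C) = 43.41 - j49.56 Ω.
Step 4 — Series with R1: Z_total = R1 + (R2 || C) = 280.4 - j49.56 Ω = 284.8∠-10.0° Ω.

Z = 280.4 - j49.56 Ω = 284.8∠-10.0° Ω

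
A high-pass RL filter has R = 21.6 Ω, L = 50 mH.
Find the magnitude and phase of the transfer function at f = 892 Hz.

Step 1 — Angular frequency: ω = 2π·892 = 5605 rad/s.
Step 2 — Transfer function: H(jω) = jωL/(R + jωL).
Step 3 — Numerator jωL = j·280.2; denominator R + jωL = 21.6 + j280.2.
Step 4 — H = 0.9941 + j0.07662.
Step 5 — Magnitude: |H| = 0.997 (-0.0 dB); phase: φ = 4.4°.

|H| = 0.997 (-0.0 dB), φ = 4.4°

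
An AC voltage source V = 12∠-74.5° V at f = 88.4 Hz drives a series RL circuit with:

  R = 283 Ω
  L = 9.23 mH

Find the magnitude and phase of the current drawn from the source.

Step 1 — Angular frequency: ω = 2π·f = 2π·88.4 = 555.4 rad/s.
Step 2 — Component impedances:
  R: Z = R = 283 Ω
  L: Z = jωL = j·555.4·0.00923 = 0 + j5.127 Ω
Step 3 — Series combination: Z_total = R + L = 283 + j5.127 Ω = 283∠1.0° Ω.
Step 4 — Source phasor: V = 12∠-74.5° V = 3.207 - j11.56 V.
Step 5 — Ohm's law: I = V / Z_total = (3.207 - j11.56) / (283 + j5.127) = 0.01059 - j0.04105 A.
Step 6 — Convert to polar: |I| = 0.0424 A, ∠I = -75.5°.

I = 0.0424∠-75.5° A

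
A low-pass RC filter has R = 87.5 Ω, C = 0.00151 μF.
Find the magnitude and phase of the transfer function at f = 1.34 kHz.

Step 1 — Angular frequency: ω = 2π·1340 = 8419 rad/s.
Step 2 — Transfer function: H(jω) = 1/(1 + jωRC).
Step 3 — Denominator: 1 + jωRC = 1 + j·8419·87.5·1.51e-09 = 1 + j0.001112.
Step 4 — H = 1 - j0.001112.
Step 5 — Magnitude: |H| = 1 (-0.0 dB); phase: φ = -0.1°.

|H| = 1 (-0.0 dB), φ = -0.1°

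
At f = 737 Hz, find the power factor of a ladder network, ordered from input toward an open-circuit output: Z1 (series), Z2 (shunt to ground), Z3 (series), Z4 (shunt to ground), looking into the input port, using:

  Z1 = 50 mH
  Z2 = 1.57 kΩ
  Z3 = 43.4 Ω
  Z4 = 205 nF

Step 1 — Angular frequency: ω = 2π·f = 2π·737 = 4631 rad/s.
Step 2 — Component impedances:
  Z1: Z = jωL = j·4631·0.05 = 0 + j231.5 Ω
  Z2: Z = R = 1570 Ω
  Z3: Z = R = 43.4 Ω
  Z4: Z = 1/(jωC) = -j/(ω·C) = 0 - j1053 Ω
Step 3 — Ladder network (open output): work backward from the far end, alternating series and parallel combinations. Z_in = 498.9 - j467.8 Ω = 683.9∠-43.2° Ω.
Step 4 — Power factor: PF = cos(φ) = Re(Z)/|Z| = 498.86/683.9 = 0.7294.
Step 5 — Type: Im(Z) = -467.8 ⇒ leading (phase φ = -43.2°).

PF = 0.7294 (leading, φ = -43.2°)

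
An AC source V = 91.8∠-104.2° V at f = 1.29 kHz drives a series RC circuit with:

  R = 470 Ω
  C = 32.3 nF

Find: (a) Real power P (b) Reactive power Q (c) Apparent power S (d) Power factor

Step 1 — Angular frequency: ω = 2π·f = 2π·1290 = 8105 rad/s.
Step 2 — Component impedances:
  R: Z = R = 470 Ω
  C: Z = 1/(jωC) = -j/(ω·C) = 0 - j3820 Ω
Step 3 — Series combination: Z_total = R + C = 470 - j3820 Ω = 3848∠-83.0° Ω.
Step 4 — Source phasor: V = 91.8∠-104.2° V = -22.52 - j89 V.
Step 5 — Current: I = V / Z = 0.02224 - j0.008632 A = 0.02385∠-21.2° A.
Step 6 — Complex power: S = V·I* = 0.2674 - j2.173 VA.
Step 7 — Real power: P = Re(S) = 0.2674 W.
Step 8 — Reactive power: Q = Im(S) = -2.173 VAR.
Step 9 — Apparent power: |S| = 2.19 VA.
Step 10 — Power factor: PF = P/|S| = 0.1221 (leading).

(a) P = 0.2674 W  (b) Q = -2.173 VAR  (c) S = 2.19 VA  (d) PF = 0.1221 (leading)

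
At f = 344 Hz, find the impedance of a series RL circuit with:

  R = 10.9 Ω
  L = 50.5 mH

Step 1 — Angular frequency: ω = 2π·f = 2π·344 = 2161 rad/s.
Step 2 — Component impedances:
  R: Z = R = 10.9 Ω
  L: Z = jωL = j·2161·0.0505 = 0 + j109.2 Ω
Step 3 — Series combination: Z_total = R + L = 10.9 + j109.2 Ω = 109.7∠84.3° Ω.

Z = 10.9 + j109.2 Ω = 109.7∠84.3° Ω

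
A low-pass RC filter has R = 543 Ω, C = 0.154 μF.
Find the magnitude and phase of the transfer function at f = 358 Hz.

Step 1 — Angular frequency: ω = 2π·358 = 2249 rad/s.
Step 2 — Transfer function: H(jω) = 1/(1 + jωRC).
Step 3 — Denominator: 1 + jωRC = 1 + j·2249·543·1.54e-07 = 1 + j0.1881.
Step 4 — H = 0.9658 - j0.1817.
Step 5 — Magnitude: |H| = 0.9828 (-0.2 dB); phase: φ = -10.7°.

|H| = 0.9828 (-0.2 dB), φ = -10.7°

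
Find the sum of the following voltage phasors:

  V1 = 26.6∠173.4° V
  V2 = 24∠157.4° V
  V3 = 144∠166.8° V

Step 1 — Convert each phasor to rectangular form:
  V1 = 26.6·(cos(173.4°) + j·sin(173.4°)) = -26.42 + j3.057 V
  V2 = 24·(cos(157.4°) + j·sin(157.4°)) = -22.16 + j9.223 V
  V3 = 144·(cos(166.8°) + j·sin(166.8°)) = -140.2 + j32.88 V
Step 2 — Sum components: V_total = -188.8 + j45.16 V.
Step 3 — Convert to polar: |V_total| = 194.1 V, ∠V_total = 166.5°.

V_total = 194.1∠166.5° V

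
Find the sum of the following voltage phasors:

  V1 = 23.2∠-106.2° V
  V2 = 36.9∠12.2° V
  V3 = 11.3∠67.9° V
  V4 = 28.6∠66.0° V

Step 1 — Convert each phasor to rectangular form:
  V1 = 23.2·(cos(-106.2°) + j·sin(-106.2°)) = -6.473 - j22.28 V
  V2 = 36.9·(cos(12.2°) + j·sin(12.2°)) = 36.07 + j7.798 V
  V3 = 11.3·(cos(67.9°) + j·sin(67.9°)) = 4.251 + j10.47 V
  V4 = 28.6·(cos(66.0°) + j·sin(66.0°)) = 11.63 + j26.13 V
Step 2 — Sum components: V_total = 45.48 + j22.12 V.
Step 3 — Convert to polar: |V_total| = 50.57 V, ∠V_total = 25.9°.

V_total = 50.57∠25.9° V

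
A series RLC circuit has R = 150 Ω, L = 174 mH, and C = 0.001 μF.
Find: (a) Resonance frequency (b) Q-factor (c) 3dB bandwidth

Step 1 — Resonance condition Im(Z)=0 gives ω₀ = 1/√(LC).
Step 2 — ω₀ = 1/√(0.174·1e-09) = 7.581e+04 rad/s.
Step 3 — f₀ = ω₀/(2π) = 1.207e+04 Hz.
Step 4 — Series Q: Q = ω₀L/R = 7.581e+04·0.174/150 = 87.94.
Step 5 — 3dB bandwidth: Δω = ω₀/Q = 862.1 rad/s; BW = Δω/(2π) = 137.2 Hz.

(a) f₀ = 1.207e+04 Hz  (b) Q = 87.94  (c) BW = 137.2 Hz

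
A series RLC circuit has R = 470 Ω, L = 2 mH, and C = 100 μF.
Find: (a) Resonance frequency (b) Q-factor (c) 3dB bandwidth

Step 1 — Resonance: ω₀ = 1/√(LC) = 1/√(0.002·0.0001) = 2236 rad/s.
Step 2 — f₀ = ω₀/(2π) = 355.9 Hz.
Step 3 — Series Q: Q = ω₀L/R = 2236·0.002/470 = 0.009515.
Step 4 — Bandwidth: Δω = ω₀/Q = 2.35e+05 rad/s; BW = Δω/(2π) = 3.74e+04 Hz.

(a) f₀ = 355.9 Hz  (b) Q = 0.009515  (c) BW = 3.74e+04 Hz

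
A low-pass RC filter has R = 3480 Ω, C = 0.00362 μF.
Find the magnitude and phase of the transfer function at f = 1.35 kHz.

Step 1 — Angular frequency: ω = 2π·1350 = 8482 rad/s.
Step 2 — Transfer function: H(jω) = 1/(1 + jωRC).
Step 3 — Denominator: 1 + jωRC = 1 + j·8482·3480·3.62e-09 = 1 + j0.1069.
Step 4 — H = 0.9887 - j0.1057.
Step 5 — Magnitude: |H| = 0.9943 (-0.0 dB); phase: φ = -6.1°.

|H| = 0.9943 (-0.0 dB), φ = -6.1°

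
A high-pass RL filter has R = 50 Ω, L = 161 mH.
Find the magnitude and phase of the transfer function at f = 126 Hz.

Step 1 — Angular frequency: ω = 2π·126 = 791.7 rad/s.
Step 2 — Transfer function: H(jω) = jωL/(R + jωL).
Step 3 — Numerator jωL = j·127.5; denominator R + jωL = 50 + j127.5.
Step 4 — H = 0.8666 + j0.34.
Step 5 — Magnitude: |H| = 0.9309 (-0.6 dB); phase: φ = 21.4°.

|H| = 0.9309 (-0.6 dB), φ = 21.4°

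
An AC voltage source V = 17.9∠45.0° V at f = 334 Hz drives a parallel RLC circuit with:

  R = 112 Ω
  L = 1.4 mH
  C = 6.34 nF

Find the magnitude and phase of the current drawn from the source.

Step 1 — Angular frequency: ω = 2π·f = 2π·334 = 2099 rad/s.
Step 2 — Component impedances:
  R: Z = R = 112 Ω
  L: Z = jωL = j·2099·0.0014 = 0 + j2.938 Ω
  C: Z = 1/(jωC) = -j/(ω·C) = 0 - j7.516e+04 Ω
Step 3 — Parallel combination: 1/Z_total = 1/R + 1/L + 1/C; Z_total = 0.07702 + j2.936 Ω = 2.937∠88.5° Ω.
Step 4 — Source phasor: V = 17.9∠45.0° V = 12.66 + j12.66 V.
Step 5 — Ohm's law: I = V / Z_total = (12.66 + j12.66) / (0.07702 + j2.936) = 4.421 - j4.195 A.
Step 6 — Convert to polar: |I| = 6.094 A, ∠I = -43.5°.

I = 6.094∠-43.5° A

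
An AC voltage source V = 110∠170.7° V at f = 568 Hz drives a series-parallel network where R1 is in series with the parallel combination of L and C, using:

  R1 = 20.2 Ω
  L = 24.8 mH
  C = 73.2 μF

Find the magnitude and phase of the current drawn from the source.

Step 1 — Angular frequency: ω = 2π·f = 2π·568 = 3569 rad/s.
Step 2 — Component impedances:
  R1: Z = R = 20.2 Ω
  L: Z = jωL = j·3569·0.0248 = 0 + j88.51 Ω
  C: Z = 1/(jωC) = -j/(ω·C) = 0 - j3.828 Ω
Step 3 — Parallel branch: L || C = 1/(1/L + 1/C) = 0 - j4.001 Ω.
Step 4 — Series with R1: Z_total = R1 + (L || C) = 20.2 - j4.001 Ω = 20.59∠-11.2° Ω.
Step 5 — Source phasor: V = 110∠170.7° V = -108.6 + j17.78 V.
Step 6 — Ohm's law: I = V / Z_total = (-108.6 + j17.78) / (20.2 - j4.001) = -5.339 - j0.1774 A.
Step 7 — Convert to polar: |I| = 5.342 A, ∠I = -178.1°.

I = 5.342∠-178.1° A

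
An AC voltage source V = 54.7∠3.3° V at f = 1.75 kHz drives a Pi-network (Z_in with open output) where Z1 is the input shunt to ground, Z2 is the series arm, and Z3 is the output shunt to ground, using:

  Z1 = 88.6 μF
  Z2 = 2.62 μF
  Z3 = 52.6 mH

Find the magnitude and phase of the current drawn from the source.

Step 1 — Angular frequency: ω = 2π·f = 2π·1750 = 1.1e+04 rad/s.
Step 2 — Component impedances:
  Z1: Z = 1/(jωC) = -j/(ω·C) = 0 - j1.026 Ω
  Z2: Z = 1/(jωC) = -j/(ω·C) = 0 - j34.71 Ω
  Z3: Z = jωL = j·1.1e+04·0.0526 = 0 + j578.4 Ω
Step 3 — With open output, the series arm Z2 and the output shunt Z3 appear in series to ground: Z2 + Z3 = 0 + j543.7 Ω.
Step 4 — Parallel with input shunt Z1: Z_in = Z1 || (Z2 + Z3) = 0 - j1.028 Ω = 1.028∠-90.0° Ω.
Step 5 — Source phasor: V = 54.7∠3.3° V = 54.61 + j3.149 V.
Step 6 — Ohm's law: I = V / Z_total = (54.61 + j3.149) / (0 - j1.028) = -3.062 + j53.1 A.
Step 7 — Convert to polar: |I| = 53.19 A, ∠I = 93.3°.

I = 53.19∠93.3° A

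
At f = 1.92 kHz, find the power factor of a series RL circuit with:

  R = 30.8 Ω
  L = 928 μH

Step 1 — Angular frequency: ω = 2π·f = 2π·1920 = 1.206e+04 rad/s.
Step 2 — Component impedances:
  R: Z = R = 30.8 Ω
  L: Z = jωL = j·1.206e+04·0.000928 = 0 + j11.2 Ω
Step 3 — Series combination: Z_total = R + L = 30.8 + j11.2 Ω = 32.77∠20.0° Ω.
Step 4 — Power factor: PF = cos(φ) = Re(Z)/|Z| = 30.8/32.7715 = 0.9398.
Step 5 — Type: Im(Z) = 11.2 ⇒ lagging (phase φ = 20.0°).

PF = 0.9398 (lagging, φ = 20.0°)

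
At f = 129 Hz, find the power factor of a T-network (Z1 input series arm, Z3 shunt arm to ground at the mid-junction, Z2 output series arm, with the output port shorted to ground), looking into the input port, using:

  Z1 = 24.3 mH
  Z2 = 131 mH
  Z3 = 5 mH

Step 1 — Angular frequency: ω = 2π·f = 2π·129 = 810.5 rad/s.
Step 2 — Component impedances:
  Z1: Z = jωL = j·810.5·0.0243 = 0 + j19.7 Ω
  Z2: Z = jωL = j·810.5·0.131 = 0 + j106.2 Ω
  Z3: Z = jωL = j·810.5·0.005 = 0 + j4.053 Ω
Step 3 — With the output port shorted to ground, the output series arm Z2 runs from the junction to ground; the shunt arm Z3 also runs from the junction to ground. They appear in parallel: Z3 || Z2 = 0 + j3.904 Ω.
Step 4 — Series with input arm Z1: Z_in = Z1 + (Z3 || Z2) = 0 + j23.6 Ω = 23.6∠90.0° Ω.
Step 5 — Power factor: PF = cos(φ) = Re(Z)/|Z| = 0/23.6 = 0.
Step 6 — Type: Im(Z) = 23.6 ⇒ lagging (phase φ = 90.0°).

PF = 0 (lagging, φ = 90.0°)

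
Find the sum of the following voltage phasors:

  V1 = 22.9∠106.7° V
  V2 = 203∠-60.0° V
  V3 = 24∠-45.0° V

Step 1 — Convert each phasor to rectangular form:
  V1 = 22.9·(cos(106.7°) + j·sin(106.7°)) = -6.581 + j21.93 V
  V2 = 203·(cos(-60.0°) + j·sin(-60.0°)) = 101.5 - j175.8 V
  V3 = 24·(cos(-45.0°) + j·sin(-45.0°)) = 16.97 - j16.97 V
Step 2 — Sum components: V_total = 111.9 - j170.8 V.
Step 3 — Convert to polar: |V_total| = 204.2 V, ∠V_total = -56.8°.

V_total = 204.2∠-56.8° V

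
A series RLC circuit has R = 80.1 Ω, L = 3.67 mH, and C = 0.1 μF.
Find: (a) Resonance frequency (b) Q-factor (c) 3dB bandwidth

Step 1 — Resonance condition Im(Z)=0 gives ω₀ = 1/√(LC).
Step 2 — ω₀ = 1/√(0.00367·1e-07) = 5.22e+04 rad/s.
Step 3 — f₀ = ω₀/(2π) = 8308 Hz.
Step 4 — Series Q: Q = ω₀L/R = 5.22e+04·0.00367/80.1 = 2.392.
Step 5 — 3dB bandwidth: Δω = ω₀/Q = 2.183e+04 rad/s; BW = Δω/(2π) = 3474 Hz.

(a) f₀ = 8308 Hz  (b) Q = 2.392  (c) BW = 3474 Hz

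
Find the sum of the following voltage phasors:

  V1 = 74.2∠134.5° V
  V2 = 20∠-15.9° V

Step 1 — Convert each phasor to rectangular form:
  V1 = 74.2·(cos(134.5°) + j·sin(134.5°)) = -52.01 + j52.92 V
  V2 = 20·(cos(-15.9°) + j·sin(-15.9°)) = 19.23 - j5.479 V
Step 2 — Sum components: V_total = -32.77 + j47.44 V.
Step 3 — Convert to polar: |V_total| = 57.66 V, ∠V_total = 124.6°.

V_total = 57.66∠124.6° V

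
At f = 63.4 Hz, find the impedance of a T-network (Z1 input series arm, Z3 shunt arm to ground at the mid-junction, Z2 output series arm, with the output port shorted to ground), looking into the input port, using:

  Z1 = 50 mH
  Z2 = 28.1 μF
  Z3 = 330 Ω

Step 1 — Angular frequency: ω = 2π·f = 2π·63.4 = 398.4 rad/s.
Step 2 — Component impedances:
  Z1: Z = jωL = j·398.4·0.05 = 0 + j19.92 Ω
  Z2: Z = 1/(jωC) = -j/(ω·C) = 0 - j89.34 Ω
  Z3: Z = R = 330 Ω
Step 3 — With the output port shorted to ground, the output series arm Z2 runs from the junction to ground; the shunt arm Z3 also runs from the junction to ground. They appear in parallel: Z3 || Z2 = 22.53 - j83.24 Ω.
Step 4 — Series with input arm Z1: Z_in = Z1 + (Z3 || Z2) = 22.53 - j63.32 Ω = 67.21∠-70.4° Ω.

Z = 22.53 - j63.32 Ω = 67.21∠-70.4° Ω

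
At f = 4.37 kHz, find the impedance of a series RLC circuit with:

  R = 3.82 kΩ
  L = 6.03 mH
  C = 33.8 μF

Step 1 — Angular frequency: ω = 2π·f = 2π·4370 = 2.746e+04 rad/s.
Step 2 — Component impedances:
  R: Z = R = 3820 Ω
  L: Z = jωL = j·2.746e+04·0.00603 = 0 + j165.6 Ω
  C: Z = 1/(jωC) = -j/(ω·C) = 0 - j1.078 Ω
Step 3 — Series combination: Z_total = R + L + C = 3820 + j164.5 Ω = 3824∠2.5° Ω.

Z = 3820 + j164.5 Ω = 3824∠2.5° Ω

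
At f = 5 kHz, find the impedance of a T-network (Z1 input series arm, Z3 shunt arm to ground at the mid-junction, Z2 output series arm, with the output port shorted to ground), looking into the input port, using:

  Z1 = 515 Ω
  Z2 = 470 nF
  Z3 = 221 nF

Step 1 — Angular frequency: ω = 2π·f = 2π·5000 = 3.142e+04 rad/s.
Step 2 — Component impedances:
  Z1: Z = R = 515 Ω
  Z2: Z = 1/(jωC) = -j/(ω·C) = 0 - j67.73 Ω
  Z3: Z = 1/(jωC) = -j/(ω·C) = 0 - j144 Ω
Step 3 — With the output port shorted to ground, the output series arm Z2 runs from the junction to ground; the shunt arm Z3 also runs from the junction to ground. They appear in parallel: Z3 || Z2 = 0 - j46.07 Ω.
Step 4 — Series with input arm Z1: Z_in = Z1 + (Z3 || Z2) = 515 - j46.07 Ω = 517.1∠-5.1° Ω.

Z = 515 - j46.07 Ω = 517.1∠-5.1° Ω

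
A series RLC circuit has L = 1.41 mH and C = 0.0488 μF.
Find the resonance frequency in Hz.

Step 1 — Resonance condition Im(Z)=0 gives ω₀ = 1/√(LC).
Step 2 — ω₀ = 1/√(0.00141·4.88e-08) = 1.206e+05 rad/s.
Step 3 — f₀ = ω₀/(2π) = 1.919e+04 Hz.

f₀ = 1.919e+04 Hz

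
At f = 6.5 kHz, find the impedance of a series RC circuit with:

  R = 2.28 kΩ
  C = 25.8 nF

Step 1 — Angular frequency: ω = 2π·f = 2π·6500 = 4.084e+04 rad/s.
Step 2 — Component impedances:
  R: Z = R = 2280 Ω
  C: Z = 1/(jωC) = -j/(ω·C) = 0 - j949 Ω
Step 3 — Series combination: Z_total = R + C = 2280 - j949 Ω = 2470∠-22.6° Ω.

Z = 2280 - j949 Ω = 2470∠-22.6° Ω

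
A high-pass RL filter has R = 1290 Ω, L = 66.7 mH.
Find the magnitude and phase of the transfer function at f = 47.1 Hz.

Step 1 — Angular frequency: ω = 2π·47.1 = 295.9 rad/s.
Step 2 — Transfer function: H(jω) = jωL/(R + jωL).
Step 3 — Numerator jωL = j·19.74; denominator R + jωL = 1290 + j19.74.
Step 4 — H = 0.0002341 + j0.0153.
Step 5 — Magnitude: |H| = 0.0153 (-36.3 dB); phase: φ = 89.1°.

|H| = 0.0153 (-36.3 dB), φ = 89.1°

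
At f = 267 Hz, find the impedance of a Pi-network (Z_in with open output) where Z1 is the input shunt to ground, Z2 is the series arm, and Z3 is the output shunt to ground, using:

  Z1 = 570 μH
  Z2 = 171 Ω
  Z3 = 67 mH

Step 1 — Angular frequency: ω = 2π·f = 2π·267 = 1678 rad/s.
Step 2 — Component impedances:
  Z1: Z = jωL = j·1678·0.00057 = 0 + j0.9562 Ω
  Z2: Z = R = 171 Ω
  Z3: Z = jωL = j·1678·0.067 = 0 + j112.4 Ω
Step 3 — With open output, the series arm Z2 and the output shunt Z3 appear in series to ground: Z2 + Z3 = 171 + j112.4 Ω.
Step 4 — Parallel with input shunt Z1: Z_in = Z1 || (Z2 + Z3) = 0.003715 + j0.9538 Ω = 0.9538∠89.8° Ω.

Z = 0.003715 + j0.9538 Ω = 0.9538∠89.8° Ω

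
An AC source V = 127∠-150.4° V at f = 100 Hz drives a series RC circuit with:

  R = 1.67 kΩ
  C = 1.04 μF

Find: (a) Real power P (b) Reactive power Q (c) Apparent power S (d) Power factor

Step 1 — Angular frequency: ω = 2π·f = 2π·100 = 628.3 rad/s.
Step 2 — Component impedances:
  R: Z = R = 1670 Ω
  C: Z = 1/(jωC) = -j/(ω·C) = 0 - j1530 Ω
Step 3 — Series combination: Z_total = R + C = 1670 - j1530 Ω = 2265∠-42.5° Ω.
Step 4 — Source phasor: V = 127∠-150.4° V = -110.4 - j62.73 V.
Step 5 — Current: I = V / Z = -0.01723 - j0.05335 A = 0.05607∠-107.9° A.
Step 6 — Complex power: S = V·I* = 5.25 - j4.811 VA.
Step 7 — Real power: P = Re(S) = 5.25 W.
Step 8 — Reactive power: Q = Im(S) = -4.811 VAR.
Step 9 — Apparent power: |S| = 7.121 VA.
Step 10 — Power factor: PF = P/|S| = 0.7373 (leading).

(a) P = 5.25 W  (b) Q = -4.811 VAR  (c) S = 7.121 VA  (d) PF = 0.7373 (leading)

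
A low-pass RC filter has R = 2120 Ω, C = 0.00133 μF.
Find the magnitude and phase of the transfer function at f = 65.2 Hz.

Step 1 — Angular frequency: ω = 2π·65.2 = 409.7 rad/s.
Step 2 — Transfer function: H(jω) = 1/(1 + jωRC).
Step 3 — Denominator: 1 + jωRC = 1 + j·409.7·2120·1.33e-09 = 1 + j0.001155.
Step 4 — H = 1 - j0.001155.
Step 5 — Magnitude: |H| = 1 (-0.0 dB); phase: φ = -0.1°.

|H| = 1 (-0.0 dB), φ = -0.1°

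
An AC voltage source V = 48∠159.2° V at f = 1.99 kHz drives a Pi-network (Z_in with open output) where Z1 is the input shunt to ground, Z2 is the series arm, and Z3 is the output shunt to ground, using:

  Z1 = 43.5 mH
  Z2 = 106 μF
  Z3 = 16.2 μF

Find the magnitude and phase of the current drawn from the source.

Step 1 — Angular frequency: ω = 2π·f = 2π·1990 = 1.25e+04 rad/s.
Step 2 — Component impedances:
  Z1: Z = jωL = j·1.25e+04·0.0435 = 0 + j543.9 Ω
  Z2: Z = 1/(jωC) = -j/(ω·C) = 0 - j0.7545 Ω
  Z3: Z = 1/(jωC) = -j/(ω·C) = 0 - j4.937 Ω
Step 3 — With open output, the series arm Z2 and the output shunt Z3 appear in series to ground: Z2 + Z3 = 0 - j5.691 Ω.
Step 4 — Parallel with input shunt Z1: Z_in = Z1 || (Z2 + Z3) = 0 - j5.752 Ω = 5.752∠-90.0° Ω.
Step 5 — Source phasor: V = 48∠159.2° V = -44.87 + j17.05 V.
Step 6 — Ohm's law: I = V / Z_total = (-44.87 + j17.05) / (0 - j5.752) = -2.964 - j7.802 A.
Step 7 — Convert to polar: |I| = 8.346 A, ∠I = -110.8°.

I = 8.346∠-110.8° A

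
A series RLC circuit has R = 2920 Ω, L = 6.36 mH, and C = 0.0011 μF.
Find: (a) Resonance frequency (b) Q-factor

Step 1 — Resonance condition Im(Z)=0 gives ω₀ = 1/√(LC).
Step 2 — ω₀ = 1/√(0.00636·1.1e-09) = 3.781e+05 rad/s.
Step 3 — f₀ = ω₀/(2π) = 6.017e+04 Hz.
Step 4 — Series Q: Q = ω₀L/R = 3.781e+05·0.00636/2920 = 0.8235.

(a) f₀ = 6.017e+04 Hz  (b) Q = 0.8235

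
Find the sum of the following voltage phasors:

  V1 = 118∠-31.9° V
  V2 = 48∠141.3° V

Step 1 — Convert each phasor to rectangular form:
  V1 = 118·(cos(-31.9°) + j·sin(-31.9°)) = 100.2 - j62.36 V
  V2 = 48·(cos(141.3°) + j·sin(141.3°)) = -37.46 + j30.01 V
Step 2 — Sum components: V_total = 62.72 - j32.34 V.
Step 3 — Convert to polar: |V_total| = 70.57 V, ∠V_total = -27.3°.

V_total = 70.57∠-27.3° V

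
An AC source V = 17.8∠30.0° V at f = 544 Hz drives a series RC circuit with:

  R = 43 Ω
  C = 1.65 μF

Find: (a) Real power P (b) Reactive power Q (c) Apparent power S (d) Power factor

Step 1 — Angular frequency: ω = 2π·f = 2π·544 = 3418 rad/s.
Step 2 — Component impedances:
  R: Z = R = 43 Ω
  C: Z = 1/(jωC) = -j/(ω·C) = 0 - j177.3 Ω
Step 3 — Series combination: Z_total = R + C = 43 - j177.3 Ω = 182.5∠-76.4° Ω.
Step 4 — Source phasor: V = 17.8∠30.0° V = 15.42 + j8.9 V.
Step 5 — Current: I = V / Z = -0.02749 + j0.09361 A = 0.09756∠106.4° A.
Step 6 — Complex power: S = V·I* = 0.4093 - j1.688 VA.
Step 7 — Real power: P = Re(S) = 0.4093 W.
Step 8 — Reactive power: Q = Im(S) = -1.688 VAR.
Step 9 — Apparent power: |S| = 1.737 VA.
Step 10 — Power factor: PF = P/|S| = 0.2357 (leading).

(a) P = 0.4093 W  (b) Q = -1.688 VAR  (c) S = 1.737 VA  (d) PF = 0.2357 (leading)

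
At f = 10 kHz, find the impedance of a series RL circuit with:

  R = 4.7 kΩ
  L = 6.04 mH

Step 1 — Angular frequency: ω = 2π·f = 2π·1e+04 = 6.283e+04 rad/s.
Step 2 — Component impedances:
  R: Z = R = 4700 Ω
  L: Z = jωL = j·6.283e+04·0.00604 = 0 + j379.5 Ω
Step 3 — Series combination: Z_total = R + L = 4700 + j379.5 Ω = 4715∠4.6° Ω.

Z = 4700 + j379.5 Ω = 4715∠4.6° Ω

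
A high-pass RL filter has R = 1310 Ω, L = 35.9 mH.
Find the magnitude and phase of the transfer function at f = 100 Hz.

Step 1 — Angular frequency: ω = 2π·100 = 628.3 rad/s.
Step 2 — Transfer function: H(jω) = jωL/(R + jωL).
Step 3 — Numerator jωL = j·22.56; denominator R + jωL = 1310 + j22.56.
Step 4 — H = 0.0002964 + j0.01721.
Step 5 — Magnitude: |H| = 0.01722 (-35.3 dB); phase: φ = 89.0°.

|H| = 0.01722 (-35.3 dB), φ = 89.0°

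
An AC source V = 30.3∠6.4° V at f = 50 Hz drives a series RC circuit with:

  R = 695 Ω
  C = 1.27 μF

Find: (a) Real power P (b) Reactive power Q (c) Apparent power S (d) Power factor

Step 1 — Angular frequency: ω = 2π·f = 2π·50 = 314.2 rad/s.
Step 2 — Component impedances:
  R: Z = R = 695 Ω
  C: Z = 1/(jωC) = -j/(ω·C) = 0 - j2506 Ω
Step 3 — Series combination: Z_total = R + C = 695 - j2506 Ω = 2601∠-74.5° Ω.
Step 4 — Source phasor: V = 30.3∠6.4° V = 30.11 + j3.378 V.
Step 5 — Current: I = V / Z = 0.001842 + j0.0115 A = 0.01165∠80.9° A.
Step 6 — Complex power: S = V·I* = 0.09432 - j0.3401 VA.
Step 7 — Real power: P = Re(S) = 0.09432 W.
Step 8 — Reactive power: Q = Im(S) = -0.3401 VAR.
Step 9 — Apparent power: |S| = 0.353 VA.
Step 10 — Power factor: PF = P/|S| = 0.2672 (leading).

(a) P = 0.09432 W  (b) Q = -0.3401 VAR  (c) S = 0.353 VA  (d) PF = 0.2672 (leading)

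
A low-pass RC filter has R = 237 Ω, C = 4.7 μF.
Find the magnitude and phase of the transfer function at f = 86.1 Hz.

Step 1 — Angular frequency: ω = 2π·86.1 = 541 rad/s.
Step 2 — Transfer function: H(jω) = 1/(1 + jωRC).
Step 3 — Denominator: 1 + jωRC = 1 + j·541·237·4.7e-06 = 1 + j0.6026.
Step 4 — H = 0.7336 - j0.4421.
Step 5 — Magnitude: |H| = 0.8565 (-1.3 dB); phase: φ = -31.1°.

|H| = 0.8565 (-1.3 dB), φ = -31.1°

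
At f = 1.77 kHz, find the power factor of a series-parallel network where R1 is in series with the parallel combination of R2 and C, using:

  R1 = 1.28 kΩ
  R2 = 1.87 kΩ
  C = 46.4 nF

Step 1 — Angular frequency: ω = 2π·f = 2π·1770 = 1.112e+04 rad/s.
Step 2 — Component impedances:
  R1: Z = R = 1280 Ω
  R2: Z = R = 1870 Ω
  C: Z = 1/(jωC) = -j/(ω·C) = 0 - j1938 Ω
Step 3 — Parallel branch: R2 || C = 1/(1/R2 + 1/C) = 968.3 - j934.4 Ω.
Step 4 — Series with R1: Z_total = R1 + (R2 || C) = 2248 - j934.4 Ω = 2435∠-22.6° Ω.
Step 5 — Power factor: PF = cos(φ) = Re(Z)/|Z| = 2248.3/2434.8 = 0.9234.
Step 6 — Type: Im(Z) = -934.4 ⇒ leading (phase φ = -22.6°).

PF = 0.9234 (leading, φ = -22.6°)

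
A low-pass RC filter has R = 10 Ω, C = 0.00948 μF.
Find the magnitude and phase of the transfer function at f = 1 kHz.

Step 1 — Angular frequency: ω = 2π·1000 = 6283 rad/s.
Step 2 — Transfer function: H(jω) = 1/(1 + jωRC).
Step 3 — Denominator: 1 + jωRC = 1 + j·6283·10·9.48e-09 = 1 + j0.0005956.
Step 4 — H = 1 - j0.0005956.
Step 5 — Magnitude: |H| = 1 (-0.0 dB); phase: φ = -0.0°.

|H| = 1 (-0.0 dB), φ = -0.0°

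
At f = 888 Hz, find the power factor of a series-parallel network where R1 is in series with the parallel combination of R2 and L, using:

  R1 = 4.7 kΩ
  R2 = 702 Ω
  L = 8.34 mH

Step 1 — Angular frequency: ω = 2π·f = 2π·888 = 5579 rad/s.
Step 2 — Component impedances:
  R1: Z = R = 4700 Ω
  R2: Z = R = 702 Ω
  L: Z = jωL = j·5579·0.00834 = 0 + j46.53 Ω
Step 3 — Parallel branch: R2 || L = 1/(1/R2 + 1/L) = 3.071 + j46.33 Ω.
Step 4 — Series with R1: Z_total = R1 + (R2 || L) = 4703 + j46.33 Ω = 4703∠0.6° Ω.
Step 5 — Power factor: PF = cos(φ) = Re(Z)/|Z| = 4703/4703 = 1.
Step 6 — Type: Im(Z) = 46.33 ⇒ lagging (phase φ = 0.6°).

PF = 1 (lagging, φ = 0.6°)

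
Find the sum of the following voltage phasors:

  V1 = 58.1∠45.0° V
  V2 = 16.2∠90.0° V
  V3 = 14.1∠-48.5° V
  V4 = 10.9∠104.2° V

Step 1 — Convert each phasor to rectangular form:
  V1 = 58.1·(cos(45.0°) + j·sin(45.0°)) = 41.08 + j41.08 V
  V2 = 16.2·(cos(90.0°) + j·sin(90.0°)) = 0 + j16.2 V
  V3 = 14.1·(cos(-48.5°) + j·sin(-48.5°)) = 9.343 - j10.56 V
  V4 = 10.9·(cos(104.2°) + j·sin(104.2°)) = -2.674 + j10.57 V
Step 2 — Sum components: V_total = 47.75 + j57.29 V.
Step 3 — Convert to polar: |V_total| = 74.58 V, ∠V_total = 50.2°.

V_total = 74.58∠50.2° V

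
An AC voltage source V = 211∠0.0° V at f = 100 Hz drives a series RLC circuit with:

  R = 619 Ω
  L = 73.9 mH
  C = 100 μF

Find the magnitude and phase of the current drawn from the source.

Step 1 — Angular frequency: ω = 2π·f = 2π·100 = 628.3 rad/s.
Step 2 — Component impedances:
  R: Z = R = 619 Ω
  L: Z = jωL = j·628.3·0.0739 = 0 + j46.43 Ω
  C: Z = 1/(jωC) = -j/(ω·C) = 0 - j15.92 Ω
Step 3 — Series combination: Z_total = R + L + C = 619 + j30.52 Ω = 619.8∠2.8° Ω.
Step 4 — Source phasor: V = 211∠0.0° V = 211 V.
Step 5 — Ohm's law: I = V / Z_total = (211) / (619 + j30.52) = 0.34 - j0.01676 A.
Step 6 — Convert to polar: |I| = 0.3405 A, ∠I = -2.8°.

I = 0.3405∠-2.8° A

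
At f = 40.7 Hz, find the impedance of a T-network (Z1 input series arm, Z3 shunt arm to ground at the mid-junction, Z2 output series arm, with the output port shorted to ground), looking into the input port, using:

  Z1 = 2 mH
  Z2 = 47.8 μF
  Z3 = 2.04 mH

Step 1 — Angular frequency: ω = 2π·f = 2π·40.7 = 255.7 rad/s.
Step 2 — Component impedances:
  Z1: Z = jωL = j·255.7·0.002 = 0 + j0.5115 Ω
  Z2: Z = 1/(jωC) = -j/(ω·C) = 0 - j81.81 Ω
  Z3: Z = jωL = j·255.7·0.00204 = 0 + j0.5217 Ω
Step 3 — With the output port shorted to ground, the output series arm Z2 runs from the junction to ground; the shunt arm Z3 also runs from the junction to ground. They appear in parallel: Z3 || Z2 = 0 + j0.525 Ω.
Step 4 — Series with input arm Z1: Z_in = Z1 + (Z3 || Z2) = 0 + j1.036 Ω = 1.036∠90.0° Ω.

Z = 0 + j1.036 Ω = 1.036∠90.0° Ω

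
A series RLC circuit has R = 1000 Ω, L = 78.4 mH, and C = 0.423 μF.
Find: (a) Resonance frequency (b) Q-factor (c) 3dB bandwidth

Step 1 — Resonance: ω₀ = 1/√(LC) = 1/√(0.0784·4.23e-07) = 5491 rad/s.
Step 2 — f₀ = ω₀/(2π) = 874 Hz.
Step 3 — Series Q: Q = ω₀L/R = 5491·0.0784/1000 = 0.4305.
Step 4 — Bandwidth: Δω = ω₀/Q = 1.276e+04 rad/s; BW = Δω/(2π) = 2030 Hz.

(a) f₀ = 874 Hz  (b) Q = 0.4305  (c) BW = 2030 Hz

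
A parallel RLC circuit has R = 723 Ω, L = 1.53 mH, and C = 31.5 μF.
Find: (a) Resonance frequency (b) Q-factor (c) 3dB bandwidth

Step 1 — Resonance: ω₀ = 1/√(LC) = 1/√(0.00153·3.15e-05) = 4555 rad/s.
Step 2 — f₀ = ω₀/(2π) = 725 Hz.
Step 3 — Parallel Q: Q = R/(ω₀L) = 723/(4555·0.00153) = 103.7.
Step 4 — Bandwidth: Δω = ω₀/Q = 43.91 rad/s; BW = Δω/(2π) = 6.988 Hz.

(a) f₀ = 725 Hz  (b) Q = 103.7  (c) BW = 6.988 Hz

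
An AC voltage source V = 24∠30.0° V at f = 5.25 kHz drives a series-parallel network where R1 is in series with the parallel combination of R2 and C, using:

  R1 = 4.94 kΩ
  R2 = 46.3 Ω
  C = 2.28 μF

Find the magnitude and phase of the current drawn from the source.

Step 1 — Angular frequency: ω = 2π·f = 2π·5250 = 3.299e+04 rad/s.
Step 2 — Component impedances:
  R1: Z = R = 4940 Ω
  R2: Z = R = 46.3 Ω
  C: Z = 1/(jωC) = -j/(ω·C) = 0 - j13.3 Ω
Step 3 — Parallel branch: R2 || C = 1/(1/R2 + 1/C) = 3.527 - j12.28 Ω.
Step 4 — Series with R1: Z_total = R1 + (R2 || C) = 4944 - j12.28 Ω = 4944∠-0.1° Ω.
Step 5 — Source phasor: V = 24∠30.0° V = 20.78 + j12 V.
Step 6 — Ohm's law: I = V / Z_total = (20.78 + j12) / (4944 - j12.28) = 0.004198 + j0.002438 A.
Step 7 — Convert to polar: |I| = 0.004855 A, ∠I = 30.1°.

I = 0.004855∠30.1° A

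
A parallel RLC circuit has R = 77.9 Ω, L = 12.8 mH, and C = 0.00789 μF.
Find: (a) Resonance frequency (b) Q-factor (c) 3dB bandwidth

Step 1 — Resonance: ω₀ = 1/√(LC) = 1/√(0.0128·7.89e-09) = 9.951e+04 rad/s.
Step 2 — f₀ = ω₀/(2π) = 1.584e+04 Hz.
Step 3 — Parallel Q: Q = R/(ω₀L) = 77.9/(9.951e+04·0.0128) = 0.06116.
Step 4 — Bandwidth: Δω = ω₀/Q = 1.627e+06 rad/s; BW = Δω/(2π) = 2.589e+05 Hz.

(a) f₀ = 1.584e+04 Hz  (b) Q = 0.06116  (c) BW = 2.589e+05 Hz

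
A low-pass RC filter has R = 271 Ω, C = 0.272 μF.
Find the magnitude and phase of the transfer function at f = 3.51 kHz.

Step 1 — Angular frequency: ω = 2π·3510 = 2.205e+04 rad/s.
Step 2 — Transfer function: H(jω) = 1/(1 + jωRC).
Step 3 — Denominator: 1 + jωRC = 1 + j·2.205e+04·271·2.72e-07 = 1 + j1.626.
Step 4 — H = 0.2745 - j0.4463.
Step 5 — Magnitude: |H| = 0.5239 (-5.6 dB); phase: φ = -58.4°.

|H| = 0.5239 (-5.6 dB), φ = -58.4°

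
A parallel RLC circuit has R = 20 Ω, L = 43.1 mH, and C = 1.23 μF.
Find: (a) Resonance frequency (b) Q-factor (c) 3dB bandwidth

Step 1 — Resonance: ω₀ = 1/√(LC) = 1/√(0.0431·1.23e-06) = 4343 rad/s.
Step 2 — f₀ = ω₀/(2π) = 691.2 Hz.
Step 3 — Parallel Q: Q = R/(ω₀L) = 20/(4343·0.0431) = 0.1068.
Step 4 — Bandwidth: Δω = ω₀/Q = 4.065e+04 rad/s; BW = Δω/(2π) = 6470 Hz.

(a) f₀ = 691.2 Hz  (b) Q = 0.1068  (c) BW = 6470 Hz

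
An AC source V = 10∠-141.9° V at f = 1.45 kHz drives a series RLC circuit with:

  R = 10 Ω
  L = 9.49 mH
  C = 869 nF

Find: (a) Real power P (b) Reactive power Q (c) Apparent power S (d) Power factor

Step 1 — Angular frequency: ω = 2π·f = 2π·1450 = 9111 rad/s.
Step 2 — Component impedances:
  R: Z = R = 10 Ω
  L: Z = jωL = j·9111·0.00949 = 0 + j86.46 Ω
  C: Z = 1/(jωC) = -j/(ω·C) = 0 - j126.3 Ω
Step 3 — Series combination: Z_total = R + L + C = 10 - j39.85 Ω = 41.08∠-75.9° Ω.
Step 4 — Source phasor: V = 10∠-141.9° V = -7.869 - j6.17 V.
Step 5 — Current: I = V / Z = 0.09905 - j0.2223 A = 0.2434∠-66.0° A.
Step 6 — Complex power: S = V·I* = 0.5924 - j2.361 VA.
Step 7 — Real power: P = Re(S) = 0.5924 W.
Step 8 — Reactive power: Q = Im(S) = -2.361 VAR.
Step 9 — Apparent power: |S| = 2.434 VA.
Step 10 — Power factor: PF = P/|S| = 0.2434 (leading).

(a) P = 0.5924 W  (b) Q = -2.361 VAR  (c) S = 2.434 VA  (d) PF = 0.2434 (leading)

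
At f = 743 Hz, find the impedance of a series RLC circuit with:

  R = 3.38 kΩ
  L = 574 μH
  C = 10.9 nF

Step 1 — Angular frequency: ω = 2π·f = 2π·743 = 4668 rad/s.
Step 2 — Component impedances:
  R: Z = R = 3380 Ω
  L: Z = jωL = j·4668·0.000574 = 0 + j2.68 Ω
  C: Z = 1/(jωC) = -j/(ω·C) = 0 - j1.965e+04 Ω
Step 3 — Series combination: Z_total = R + L + C = 3380 - j1.965e+04 Ω = 1.994e+04∠-80.2° Ω.

Z = 3380 - j1.965e+04 Ω = 1.994e+04∠-80.2° Ω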